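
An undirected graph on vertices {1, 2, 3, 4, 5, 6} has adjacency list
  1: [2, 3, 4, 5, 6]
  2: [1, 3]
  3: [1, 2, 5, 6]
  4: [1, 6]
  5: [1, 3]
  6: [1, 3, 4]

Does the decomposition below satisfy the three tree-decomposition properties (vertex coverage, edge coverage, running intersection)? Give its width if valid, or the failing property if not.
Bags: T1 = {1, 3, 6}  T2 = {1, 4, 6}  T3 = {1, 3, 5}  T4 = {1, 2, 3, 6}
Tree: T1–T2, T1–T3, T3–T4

No — bags containing vertex 6 are not connected in the tree.

A tree decomposition must satisfy three properties: every vertex lies in some bag; for every edge, both endpoints lie together in some bag; and for every vertex, the bags containing it form a connected subtree. Here bags containing vertex 6 are not connected in the tree, so the decomposition is invalid.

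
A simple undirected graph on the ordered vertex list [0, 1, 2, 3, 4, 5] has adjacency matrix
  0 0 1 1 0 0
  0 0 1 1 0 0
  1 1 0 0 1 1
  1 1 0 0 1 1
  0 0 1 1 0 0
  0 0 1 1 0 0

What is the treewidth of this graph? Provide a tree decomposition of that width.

Each bag holds 3 vertices, so the decomposition has width 2, which upper-bounds the treewidth. The edges 3–5–2–0–3 form a cycle, so G is not a tree and its treewidth is at least 2. Hence tw(G) = 2 exactly.

Treewidth 2.
Bags: B1 = {2, 3, 5}  B2 = {0, 2, 3}  B3 = {1, 2, 3}  B4 = {2, 3, 4}
Tree: B1–B2, B2–B3, B3–B4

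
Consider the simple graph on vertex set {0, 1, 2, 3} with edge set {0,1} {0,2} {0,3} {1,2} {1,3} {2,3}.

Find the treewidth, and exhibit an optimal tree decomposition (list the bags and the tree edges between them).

With just one bag of size 4, the width is 4 − 1 = 3, so tw(G) ≤ 3. For the lower bound, the 4 vertices {0, 1, 2, 3} are pairwise adjacent, and any tree decomposition puts a clique entirely inside one bag — forcing width ≥ 3. The upper and lower bounds meet at 3, so that is the treewidth.

Treewidth 3.
One such decomposition:
Bags: B1 = {0, 1, 2, 3}
Tree: (single bag)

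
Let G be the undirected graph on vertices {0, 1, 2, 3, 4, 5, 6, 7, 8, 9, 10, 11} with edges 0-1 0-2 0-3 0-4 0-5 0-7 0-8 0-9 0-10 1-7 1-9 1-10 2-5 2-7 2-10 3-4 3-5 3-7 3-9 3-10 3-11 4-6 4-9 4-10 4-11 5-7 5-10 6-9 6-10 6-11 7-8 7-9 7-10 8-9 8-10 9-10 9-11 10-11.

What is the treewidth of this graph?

4

A width-4 tree decomposition is:
Bags: B1 = {0, 3, 7, 9, 10}  B2 = {0, 3, 5, 7, 10}  B3 = {0, 2, 5, 7, 10}  B4 = {0, 3, 4, 9, 10}  B5 = {0, 1, 7, 9, 10}  B6 = {3, 4, 9, 10, 11}  B7 = {0, 7, 8, 9, 10}  B8 = {4, 6, 9, 10, 11}
Tree: B1–B2, B2–B3, B1–B4, B1–B5, B4–B6, B1–B7, B6–B8
The largest bag has 5 vertices, giving width 4; this decomposition certifies tw(G) ≤ 4. On the other hand G contains the 5-clique {0, 3, 4, 9, 10}. A clique must lie in a single bag of any decomposition, so no decomposition can have width below 4. Therefore the treewidth is 4.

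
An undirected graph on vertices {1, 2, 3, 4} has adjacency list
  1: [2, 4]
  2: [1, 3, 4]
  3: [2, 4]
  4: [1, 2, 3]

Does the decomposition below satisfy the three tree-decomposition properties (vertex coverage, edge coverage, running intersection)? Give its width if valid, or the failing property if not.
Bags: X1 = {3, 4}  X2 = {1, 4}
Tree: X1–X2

A tree decomposition must satisfy three properties: every vertex lies in some bag; for every edge, both endpoints lie together in some bag; and for every vertex, the bags containing it form a connected subtree. Here vertex 2 appears in no bag, so the decomposition is invalid.

No — vertex 2 appears in no bag.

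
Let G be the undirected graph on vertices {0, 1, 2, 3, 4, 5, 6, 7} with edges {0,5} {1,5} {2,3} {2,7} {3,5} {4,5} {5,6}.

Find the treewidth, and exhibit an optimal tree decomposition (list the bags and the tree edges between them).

Treewidth 1.
One optimal decomposition is:
Bags: B1 = {3, 5}  B2 = {4, 5}  B3 = {0, 5}  B4 = {2, 3}  B5 = {2, 7}  B6 = {1, 5}  B7 = {5, 6}
Tree: B1–B2, B1–B3, B1–B4, B4–B5, B3–B6, B1–B7

The largest bag has 2 vertices, giving width 1; this decomposition certifies tw(G) ≤ 1. Since G has at least one edge (e.g. 3–5), it is not an edgeless graph, so tw(G) ≥ 1. Combining the bounds, tw(G) = 1.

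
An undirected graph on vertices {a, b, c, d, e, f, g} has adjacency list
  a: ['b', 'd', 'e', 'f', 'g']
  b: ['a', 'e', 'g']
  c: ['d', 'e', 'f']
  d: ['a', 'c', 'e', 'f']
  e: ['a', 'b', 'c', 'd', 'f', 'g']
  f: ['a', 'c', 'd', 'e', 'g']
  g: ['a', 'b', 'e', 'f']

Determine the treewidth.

A width-3 tree decomposition is:
Bags: B1 = {a, e, f, g}  B2 = {a, d, e, f}  B3 = {c, d, e, f}  B4 = {a, b, e, g}
Tree: B1–B2, B2–B3, B1–B4
Every bag has size at most 4, so the width is 4 − 1 = 3 and tw(G) ≤ 3. For the lower bound, the 4 vertices {c, d, e, f} are pairwise adjacent, and any tree decomposition puts a clique entirely inside one bag — forcing width ≥ 3. The upper and lower bounds meet at 3, so that is the treewidth.

3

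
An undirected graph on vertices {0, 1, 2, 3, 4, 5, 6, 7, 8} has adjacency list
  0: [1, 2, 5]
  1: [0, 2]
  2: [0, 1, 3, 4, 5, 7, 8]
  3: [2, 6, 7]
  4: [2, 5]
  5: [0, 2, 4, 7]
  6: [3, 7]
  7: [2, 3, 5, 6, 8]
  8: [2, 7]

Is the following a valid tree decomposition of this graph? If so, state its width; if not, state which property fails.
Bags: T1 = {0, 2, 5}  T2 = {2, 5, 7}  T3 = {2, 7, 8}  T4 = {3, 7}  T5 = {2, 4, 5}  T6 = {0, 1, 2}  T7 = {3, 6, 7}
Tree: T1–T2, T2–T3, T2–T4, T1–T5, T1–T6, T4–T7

A tree decomposition must satisfy three properties: every vertex lies in some bag; for every edge, both endpoints lie together in some bag; and for every vertex, the bags containing it form a connected subtree. Here edge (2,3) lies in no bag, so the decomposition is invalid.

No — edge (2,3) lies in no bag.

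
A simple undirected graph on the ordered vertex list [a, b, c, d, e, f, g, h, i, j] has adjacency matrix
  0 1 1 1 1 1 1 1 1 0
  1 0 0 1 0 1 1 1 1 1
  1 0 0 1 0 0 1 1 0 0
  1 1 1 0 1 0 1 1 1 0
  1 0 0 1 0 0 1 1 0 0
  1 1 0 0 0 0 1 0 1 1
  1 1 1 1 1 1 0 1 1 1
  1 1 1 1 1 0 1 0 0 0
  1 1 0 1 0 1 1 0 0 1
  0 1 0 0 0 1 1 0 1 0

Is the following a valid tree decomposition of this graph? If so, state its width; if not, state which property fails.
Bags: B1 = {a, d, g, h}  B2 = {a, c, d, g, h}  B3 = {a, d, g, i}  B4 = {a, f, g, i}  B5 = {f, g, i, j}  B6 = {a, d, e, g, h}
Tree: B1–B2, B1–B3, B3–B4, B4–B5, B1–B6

No — vertex b appears in no bag.

A tree decomposition must satisfy three properties: every vertex lies in some bag; for every edge, both endpoints lie together in some bag; and for every vertex, the bags containing it form a connected subtree. Here vertex b appears in no bag, so the decomposition is invalid.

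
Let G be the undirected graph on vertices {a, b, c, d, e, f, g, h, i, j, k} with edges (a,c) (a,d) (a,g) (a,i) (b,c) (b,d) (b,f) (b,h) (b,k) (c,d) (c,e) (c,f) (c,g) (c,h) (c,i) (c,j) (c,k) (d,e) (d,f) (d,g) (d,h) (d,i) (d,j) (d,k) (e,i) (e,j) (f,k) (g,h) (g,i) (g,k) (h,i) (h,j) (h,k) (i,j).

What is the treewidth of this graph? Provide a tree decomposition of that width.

Every bag has size at most 5, so the width is 5 − 1 = 4 and tw(G) ≤ 4. For the lower bound, the 5 vertices {a, c, d, g, i} are pairwise adjacent, and any tree decomposition puts a clique entirely inside one bag — forcing width ≥ 4. Therefore the treewidth is 4.

Treewidth 4.
One optimal decomposition is:
Bags: B1 = {b, c, d, h, k}  B2 = {c, d, g, h, k}  B3 = {c, d, g, h, i}  B4 = {b, c, d, f, k}  B5 = {c, d, h, i, j}  B6 = {a, c, d, g, i}  B7 = {c, d, e, i, j}
Tree: B1–B2, B2–B3, B1–B4, B3–B5, B3–B6, B5–B7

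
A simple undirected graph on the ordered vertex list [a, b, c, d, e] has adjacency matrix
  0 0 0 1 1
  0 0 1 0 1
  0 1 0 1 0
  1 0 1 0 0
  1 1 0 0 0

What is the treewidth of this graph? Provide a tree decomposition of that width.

Every bag has size at most 3, so the width is 3 − 1 = 2 and tw(G) ≤ 2. For the lower bound, G contains the cycle c–d–a–e–b–c, so G is not a forest; only forests have treewidth ≤ 1, hence tw(G) ≥ 2. Therefore the treewidth is 2.

Treewidth 2.
One optimal decomposition is:
Bags: B1 = {a, c, d}  B2 = {a, c, e}  B3 = {b, c, e}
Tree: B1–B2, B2–B3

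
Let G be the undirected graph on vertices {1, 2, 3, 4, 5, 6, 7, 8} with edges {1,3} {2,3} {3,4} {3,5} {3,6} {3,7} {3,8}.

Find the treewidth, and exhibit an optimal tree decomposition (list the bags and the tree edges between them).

The largest bag has 2 vertices, giving width 1; this decomposition certifies tw(G) ≤ 1. Any graph with an edge has treewidth ≥ 1, and G has the edge 1–3. Hence tw(G) = 1 exactly.

Treewidth 1.
One optimal decomposition is:
Bags: B1 = {1, 3}  B2 = {3, 8}  B3 = {3, 7}  B4 = {2, 3}  B5 = {3, 5}  B6 = {3, 6}  B7 = {3, 4}
Tree: B1–B2, B2–B3, B1–B4, B4–B5, B5–B6, B3–B7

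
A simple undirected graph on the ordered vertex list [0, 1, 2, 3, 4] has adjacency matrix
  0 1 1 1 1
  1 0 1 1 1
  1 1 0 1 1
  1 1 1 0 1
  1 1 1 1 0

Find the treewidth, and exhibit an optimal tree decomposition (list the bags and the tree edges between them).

With just one bag of size 5, the width is 5 − 1 = 4, so tw(G) ≤ 4. Conversely, {0, 1, 2, 3, 4} is a clique of size 5, and the vertices of any clique must share a bag in every tree decomposition; so some bag has ≥ 5 vertices and tw(G) ≥ 4. Hence tw(G) = 4 exactly.

Treewidth 4.
One optimal decomposition is:
Bags: B1 = {0, 1, 2, 3, 4}
Tree: (single bag)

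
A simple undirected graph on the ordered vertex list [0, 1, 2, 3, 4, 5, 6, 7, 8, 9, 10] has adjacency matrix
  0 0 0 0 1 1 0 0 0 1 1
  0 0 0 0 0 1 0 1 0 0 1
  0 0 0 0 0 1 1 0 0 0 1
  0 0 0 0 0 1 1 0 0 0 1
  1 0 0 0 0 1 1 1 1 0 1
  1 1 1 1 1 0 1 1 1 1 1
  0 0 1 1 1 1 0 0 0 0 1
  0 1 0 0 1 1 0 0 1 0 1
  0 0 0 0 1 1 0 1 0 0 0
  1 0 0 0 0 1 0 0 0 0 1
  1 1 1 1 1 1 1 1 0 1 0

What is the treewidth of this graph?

3

A width-3 tree decomposition is:
Bags: B1 = {4, 5, 6, 10}  B2 = {0, 4, 5, 10}  B3 = {2, 5, 6, 10}  B4 = {4, 5, 7, 10}  B5 = {0, 5, 9, 10}  B6 = {3, 5, 6, 10}  B7 = {1, 5, 7, 10}  B8 = {4, 5, 7, 8}
Tree: B1–B2, B1–B3, B1–B4, B2–B5, B1–B6, B4–B7, B4–B8
The largest bag has 4 vertices, giving width 3; this decomposition certifies tw(G) ≤ 3. For the lower bound, the 4 vertices {4, 5, 7, 8} are pairwise adjacent, and any tree decomposition puts a clique entirely inside one bag — forcing width ≥ 3. The upper and lower bounds meet at 3, so that is the treewidth.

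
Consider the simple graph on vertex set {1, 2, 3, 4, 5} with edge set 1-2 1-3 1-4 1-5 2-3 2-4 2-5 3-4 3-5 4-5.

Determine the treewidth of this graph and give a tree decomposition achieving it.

A single bag containing all 5 vertices is trivially a valid decomposition of width 4. Conversely, {1, 2, 3, 4, 5} is a clique of size 5, and the vertices of any clique must share a bag in every tree decomposition; so some bag has ≥ 5 vertices and tw(G) ≥ 4. Hence tw(G) = 4 exactly.

Treewidth 4.
Bags: B1 = {1, 2, 3, 4, 5}
Tree: (single bag)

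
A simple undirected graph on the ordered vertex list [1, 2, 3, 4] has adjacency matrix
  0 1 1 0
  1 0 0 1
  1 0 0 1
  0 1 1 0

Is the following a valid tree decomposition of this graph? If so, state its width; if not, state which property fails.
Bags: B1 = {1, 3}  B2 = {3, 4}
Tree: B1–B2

No — vertex 2 appears in no bag.

A tree decomposition must satisfy three properties: every vertex lies in some bag; for every edge, both endpoints lie together in some bag; and for every vertex, the bags containing it form a connected subtree. Here vertex 2 appears in no bag, so the decomposition is invalid.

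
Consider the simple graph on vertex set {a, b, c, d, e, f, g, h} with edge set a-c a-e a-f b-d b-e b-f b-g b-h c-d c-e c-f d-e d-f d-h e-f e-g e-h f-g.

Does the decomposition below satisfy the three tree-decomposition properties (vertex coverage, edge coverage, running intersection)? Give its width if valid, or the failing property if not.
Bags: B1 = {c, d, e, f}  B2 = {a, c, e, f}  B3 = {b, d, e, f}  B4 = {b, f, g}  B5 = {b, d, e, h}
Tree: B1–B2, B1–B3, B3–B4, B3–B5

A tree decomposition must satisfy three properties: every vertex lies in some bag; for every edge, both endpoints lie together in some bag; and for every vertex, the bags containing it form a connected subtree. Here edge (e,g) lies in no bag, so the decomposition is invalid.

No — edge (e,g) lies in no bag.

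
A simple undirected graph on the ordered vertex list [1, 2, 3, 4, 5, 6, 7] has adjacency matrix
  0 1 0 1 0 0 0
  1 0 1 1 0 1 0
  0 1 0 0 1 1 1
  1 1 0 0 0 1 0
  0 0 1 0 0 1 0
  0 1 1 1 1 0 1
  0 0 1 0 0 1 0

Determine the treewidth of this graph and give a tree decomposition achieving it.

The largest bag has 3 vertices, giving width 2; this decomposition certifies tw(G) ≤ 2. Conversely, {1, 2, 4} is a clique of size 3, and the vertices of any clique must share a bag in every tree decomposition; so some bag has ≥ 3 vertices and tw(G) ≥ 2. Hence tw(G) = 2 exactly.

Treewidth 2.
Bags: B1 = {2, 4, 6}  B2 = {2, 3, 6}  B3 = {3, 5, 6}  B4 = {3, 6, 7}  B5 = {1, 2, 4}
Tree: B1–B2, B2–B3, B2–B4, B1–B5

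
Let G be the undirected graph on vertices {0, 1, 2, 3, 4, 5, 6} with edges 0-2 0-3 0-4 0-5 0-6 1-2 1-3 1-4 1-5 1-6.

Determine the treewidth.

2

A width-2 tree decomposition is:
Bags: B1 = {0, 1, 5}  B2 = {0, 1, 2}  B3 = {0, 1, 3}  B4 = {0, 1, 6}  B5 = {0, 1, 4}
Tree: B1–B2, B2–B3, B3–B4, B4–B5
Every bag has size at most 3, so the width is 3 − 1 = 2 and tw(G) ≤ 2. For the lower bound, G contains the cycle 1–5–0–2–1, so G is not a forest; only forests have treewidth ≤ 1, hence tw(G) ≥ 2. Hence tw(G) = 2 exactly.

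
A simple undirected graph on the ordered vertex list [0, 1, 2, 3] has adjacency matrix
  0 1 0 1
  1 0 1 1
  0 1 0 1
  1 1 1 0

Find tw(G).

2

A width-2 tree decomposition is:
Bags: B1 = {0, 1, 3}  B2 = {1, 2, 3}
Tree: B1–B2
Every bag has size at most 3, so the width is 3 − 1 = 2 and tw(G) ≤ 2. On the other hand G contains the 3-clique {0, 1, 3}. A clique must lie in a single bag of any decomposition, so no decomposition can have width below 2. Combining the bounds, tw(G) = 2.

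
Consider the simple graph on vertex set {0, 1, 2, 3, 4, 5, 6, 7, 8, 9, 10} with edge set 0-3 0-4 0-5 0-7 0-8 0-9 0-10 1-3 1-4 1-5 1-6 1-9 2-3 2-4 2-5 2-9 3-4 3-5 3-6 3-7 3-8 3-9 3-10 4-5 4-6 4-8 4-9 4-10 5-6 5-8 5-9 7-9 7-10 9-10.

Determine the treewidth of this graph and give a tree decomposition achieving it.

Treewidth 4.
One optimal decomposition is:
Bags: B1 = {0, 3, 4, 9, 10}  B2 = {0, 3, 4, 5, 9}  B3 = {0, 3, 7, 9, 10}  B4 = {1, 3, 4, 5, 9}  B5 = {2, 3, 4, 5, 9}  B6 = {1, 3, 4, 5, 6}  B7 = {0, 3, 4, 5, 8}
Tree: B1–B2, B1–B3, B2–B4, B4–B5, B4–B6, B2–B7

The largest bag has 5 vertices, giving width 4; this decomposition certifies tw(G) ≤ 4. Conversely, {0, 3, 4, 9, 10} is a clique of size 5, and the vertices of any clique must share a bag in every tree decomposition; so some bag has ≥ 5 vertices and tw(G) ≥ 4. Therefore the treewidth is 4.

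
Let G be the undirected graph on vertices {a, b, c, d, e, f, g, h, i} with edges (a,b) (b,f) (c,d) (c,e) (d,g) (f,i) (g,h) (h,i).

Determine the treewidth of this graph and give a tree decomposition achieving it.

Each bag holds 2 vertices, so the decomposition has width 1, which upper-bounds the treewidth. Since G has at least one edge (e.g. a–b), it is not an edgeless graph, so tw(G) ≥ 1. Therefore the treewidth is 1.

Treewidth 1.
One such decomposition:
Bags: B1 = {a, b}  B2 = {b, f}  B3 = {f, i}  B4 = {h, i}  B5 = {g, h}  B6 = {d, g}  B7 = {c, d}  B8 = {c, e}
Tree: B1–B2, B2–B3, B3–B4, B4–B5, B5–B6, B6–B7, B7–B8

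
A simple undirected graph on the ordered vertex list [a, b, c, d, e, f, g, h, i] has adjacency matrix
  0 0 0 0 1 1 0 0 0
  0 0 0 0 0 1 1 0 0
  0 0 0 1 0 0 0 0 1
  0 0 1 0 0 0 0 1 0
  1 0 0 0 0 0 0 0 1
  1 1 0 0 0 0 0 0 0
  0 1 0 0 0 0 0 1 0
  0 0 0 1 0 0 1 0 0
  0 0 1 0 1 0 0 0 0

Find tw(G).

2

A width-2 tree decomposition is:
Bags: B1 = {c, e, i}  B2 = {c, d, e}  B3 = {d, e, h}  B4 = {e, g, h}  B5 = {b, e, g}  B6 = {b, e, f}  B7 = {a, e, f}
Tree: B1–B2, B2–B3, B3–B4, B4–B5, B5–B6, B6–B7
The largest bag has 3 vertices, giving width 2; this decomposition certifies tw(G) ≤ 2. Since e–i–c–d–h–g–b–f–a–e is a cycle in G, G is not acyclic. Forests are exactly the graphs of treewidth ≤ 1, so tw(G) ≥ 2. Therefore the treewidth is 2.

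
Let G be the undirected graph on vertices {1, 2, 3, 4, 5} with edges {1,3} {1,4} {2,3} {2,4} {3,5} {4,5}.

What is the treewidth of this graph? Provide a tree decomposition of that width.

Treewidth 2.
One such decomposition:
Bags: B1 = {1, 3, 4}  B2 = {2, 3, 4}  B3 = {3, 4, 5}
Tree: B1–B2, B2–B3

The largest bag has 3 vertices, giving width 2; this decomposition certifies tw(G) ≤ 2. Since 3–1–4–2–3 is a cycle in G, G is not acyclic. Forests are exactly the graphs of treewidth ≤ 1, so tw(G) ≥ 2. The upper and lower bounds meet at 2, so that is the treewidth.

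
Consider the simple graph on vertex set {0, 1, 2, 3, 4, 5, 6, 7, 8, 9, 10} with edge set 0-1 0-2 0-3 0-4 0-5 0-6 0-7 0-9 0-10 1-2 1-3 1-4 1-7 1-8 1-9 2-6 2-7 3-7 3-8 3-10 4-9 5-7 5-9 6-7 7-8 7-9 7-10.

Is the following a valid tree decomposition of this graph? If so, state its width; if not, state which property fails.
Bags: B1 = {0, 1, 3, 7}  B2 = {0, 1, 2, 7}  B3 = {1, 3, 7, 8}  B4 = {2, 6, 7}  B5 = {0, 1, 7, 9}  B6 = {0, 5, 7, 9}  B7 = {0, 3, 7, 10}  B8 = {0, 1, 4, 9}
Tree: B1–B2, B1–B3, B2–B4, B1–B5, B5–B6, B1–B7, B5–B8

No — edge (0,6) lies in no bag.

A tree decomposition must satisfy three properties: every vertex lies in some bag; for every edge, both endpoints lie together in some bag; and for every vertex, the bags containing it form a connected subtree. Here edge (0,6) lies in no bag, so the decomposition is invalid.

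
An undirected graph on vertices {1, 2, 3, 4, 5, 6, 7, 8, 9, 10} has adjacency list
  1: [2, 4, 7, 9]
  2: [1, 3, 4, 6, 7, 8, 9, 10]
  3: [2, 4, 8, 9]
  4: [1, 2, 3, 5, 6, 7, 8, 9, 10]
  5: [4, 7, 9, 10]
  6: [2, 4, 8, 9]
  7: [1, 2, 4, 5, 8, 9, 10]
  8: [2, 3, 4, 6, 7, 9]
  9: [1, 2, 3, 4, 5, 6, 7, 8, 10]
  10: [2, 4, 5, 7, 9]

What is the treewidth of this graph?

A width-4 tree decomposition is:
Bags: B1 = {2, 4, 7, 8, 9}  B2 = {2, 4, 7, 9, 10}  B3 = {2, 4, 6, 8, 9}  B4 = {1, 2, 4, 7, 9}  B5 = {4, 5, 7, 9, 10}  B6 = {2, 3, 4, 8, 9}
Tree: B1–B2, B1–B3, B2–B4, B2–B5, B1–B6
Each bag holds 5 vertices, so the decomposition has width 4, which upper-bounds the treewidth. For the lower bound, the 5 vertices {2, 3, 4, 8, 9} are pairwise adjacent, and any tree decomposition puts a clique entirely inside one bag — forcing width ≥ 4. The upper and lower bounds meet at 4, so that is the treewidth.

4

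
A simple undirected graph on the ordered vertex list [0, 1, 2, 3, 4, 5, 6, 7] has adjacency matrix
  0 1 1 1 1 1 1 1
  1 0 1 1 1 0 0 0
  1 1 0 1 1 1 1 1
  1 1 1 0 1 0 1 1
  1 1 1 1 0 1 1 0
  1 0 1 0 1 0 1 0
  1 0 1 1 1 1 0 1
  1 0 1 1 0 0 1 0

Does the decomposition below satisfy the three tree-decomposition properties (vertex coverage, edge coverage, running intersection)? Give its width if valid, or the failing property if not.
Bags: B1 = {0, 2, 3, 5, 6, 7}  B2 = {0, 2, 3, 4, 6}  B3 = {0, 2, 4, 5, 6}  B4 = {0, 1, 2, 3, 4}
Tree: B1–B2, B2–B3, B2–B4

A tree decomposition must satisfy three properties: every vertex lies in some bag; for every edge, both endpoints lie together in some bag; and for every vertex, the bags containing it form a connected subtree. Here bags containing vertex 5 are not connected in the tree, so the decomposition is invalid.

No — bags containing vertex 5 are not connected in the tree.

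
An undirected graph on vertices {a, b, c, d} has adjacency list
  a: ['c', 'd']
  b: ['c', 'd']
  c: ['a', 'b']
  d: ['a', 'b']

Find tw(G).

A width-2 tree decomposition is:
Bags: B1 = {a, c, d}  B2 = {b, c, d}
Tree: B1–B2
The largest bag has 3 vertices, giving width 2; this decomposition certifies tw(G) ≤ 2. Since c–a–d–b–c is a cycle in G, G is not acyclic. Forests are exactly the graphs of treewidth ≤ 1, so tw(G) ≥ 2. Combining the bounds, tw(G) = 2.

2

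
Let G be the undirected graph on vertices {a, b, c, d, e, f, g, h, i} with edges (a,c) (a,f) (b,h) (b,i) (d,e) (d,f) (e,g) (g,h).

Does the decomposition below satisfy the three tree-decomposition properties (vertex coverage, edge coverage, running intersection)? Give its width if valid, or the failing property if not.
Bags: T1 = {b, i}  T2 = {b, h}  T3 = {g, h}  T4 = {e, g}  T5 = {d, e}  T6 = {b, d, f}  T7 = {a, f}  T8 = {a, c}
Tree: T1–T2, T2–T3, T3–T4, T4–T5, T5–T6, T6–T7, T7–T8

No — bags containing vertex b are not connected in the tree.

A tree decomposition must satisfy three properties: every vertex lies in some bag; for every edge, both endpoints lie together in some bag; and for every vertex, the bags containing it form a connected subtree. Here bags containing vertex b are not connected in the tree, so the decomposition is invalid.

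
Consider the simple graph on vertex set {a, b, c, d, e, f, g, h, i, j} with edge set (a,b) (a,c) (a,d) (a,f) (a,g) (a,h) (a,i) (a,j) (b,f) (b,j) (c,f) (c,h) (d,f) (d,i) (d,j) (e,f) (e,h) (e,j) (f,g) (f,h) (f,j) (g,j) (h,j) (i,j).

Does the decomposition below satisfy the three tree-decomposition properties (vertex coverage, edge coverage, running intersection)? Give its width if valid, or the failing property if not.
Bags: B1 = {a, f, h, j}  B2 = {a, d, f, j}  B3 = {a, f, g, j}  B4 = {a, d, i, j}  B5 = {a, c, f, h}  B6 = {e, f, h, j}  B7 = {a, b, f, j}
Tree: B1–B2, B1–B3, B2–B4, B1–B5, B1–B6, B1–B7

Every vertex of G appears in some bag (union = {a, b, c, d, e, f, g, h, i, j}); every edge is covered by a bag; and for each vertex v the set of bags containing v is connected in the bag tree. The decomposition is therefore valid. The largest bag has 4 vertices, so the width is 3.

Yes; width 3.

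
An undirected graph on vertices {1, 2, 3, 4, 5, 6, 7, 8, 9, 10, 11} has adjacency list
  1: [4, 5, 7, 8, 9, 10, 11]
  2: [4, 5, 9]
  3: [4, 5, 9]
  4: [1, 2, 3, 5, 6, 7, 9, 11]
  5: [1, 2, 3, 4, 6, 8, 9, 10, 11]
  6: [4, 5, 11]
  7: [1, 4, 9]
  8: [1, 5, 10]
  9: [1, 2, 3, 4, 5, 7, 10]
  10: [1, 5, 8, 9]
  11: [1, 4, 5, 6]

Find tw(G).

A width-3 tree decomposition is:
Bags: B1 = {2, 4, 5, 9}  B2 = {1, 4, 5, 9}  B3 = {1, 4, 5, 11}  B4 = {1, 5, 9, 10}  B5 = {4, 5, 6, 11}  B6 = {3, 4, 5, 9}  B7 = {1, 4, 7, 9}  B8 = {1, 5, 8, 10}
Tree: B1–B2, B2–B3, B2–B4, B3–B5, B2–B6, B2–B7, B4–B8
Each bag holds 4 vertices, so the decomposition has width 3, which upper-bounds the treewidth. For the lower bound, the 4 vertices {1, 5, 8, 10} are pairwise adjacent, and any tree decomposition puts a clique entirely inside one bag — forcing width ≥ 3. Combining the bounds, tw(G) = 3.

3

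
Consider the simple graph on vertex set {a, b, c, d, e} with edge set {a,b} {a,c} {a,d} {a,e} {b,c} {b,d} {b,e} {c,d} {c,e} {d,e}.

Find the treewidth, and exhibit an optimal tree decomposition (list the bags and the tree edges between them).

Treewidth 4.
Bags: B1 = {a, b, c, d, e}
Tree: (single bag)

A single bag containing all 5 vertices is trivially a valid decomposition of width 4. For the lower bound, the 5 vertices {a, b, c, d, e} are pairwise adjacent, and any tree decomposition puts a clique entirely inside one bag — forcing width ≥ 4. The upper and lower bounds meet at 4, so that is the treewidth.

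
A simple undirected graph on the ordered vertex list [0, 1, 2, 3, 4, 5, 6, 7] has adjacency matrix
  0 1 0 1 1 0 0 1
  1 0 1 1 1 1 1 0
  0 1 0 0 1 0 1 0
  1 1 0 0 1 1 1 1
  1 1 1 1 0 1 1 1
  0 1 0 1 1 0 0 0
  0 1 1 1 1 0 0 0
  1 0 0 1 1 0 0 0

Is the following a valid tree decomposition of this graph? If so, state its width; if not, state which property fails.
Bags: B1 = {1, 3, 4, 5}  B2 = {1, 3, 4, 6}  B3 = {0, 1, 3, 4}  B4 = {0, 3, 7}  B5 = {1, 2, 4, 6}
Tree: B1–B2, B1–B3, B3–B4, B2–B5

A tree decomposition must satisfy three properties: every vertex lies in some bag; for every edge, both endpoints lie together in some bag; and for every vertex, the bags containing it form a connected subtree. Here edge (4,7) lies in no bag, so the decomposition is invalid.

No — edge (4,7) lies in no bag.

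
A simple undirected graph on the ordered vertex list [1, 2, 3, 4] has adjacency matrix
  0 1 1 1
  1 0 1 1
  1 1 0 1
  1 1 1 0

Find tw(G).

3

A width-3 tree decomposition is:
Bags: B1 = {1, 2, 3, 4}
Tree: (single bag)
With just one bag of size 4, the width is 4 − 1 = 3, so tw(G) ≤ 3. On the other hand G contains the 4-clique {1, 2, 3, 4}. A clique must lie in a single bag of any decomposition, so no decomposition can have width below 3. Hence tw(G) = 3 exactly.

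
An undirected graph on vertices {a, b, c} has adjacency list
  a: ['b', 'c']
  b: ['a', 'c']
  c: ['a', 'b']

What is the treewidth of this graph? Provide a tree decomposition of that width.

A single bag containing all 3 vertices is trivially a valid decomposition of width 2. Conversely, {a, b, c} is a clique of size 3, and the vertices of any clique must share a bag in every tree decomposition; so some bag has ≥ 3 vertices and tw(G) ≥ 2. Therefore the treewidth is 2.

Treewidth 2.
Bags: B1 = {a, b, c}
Tree: (single bag)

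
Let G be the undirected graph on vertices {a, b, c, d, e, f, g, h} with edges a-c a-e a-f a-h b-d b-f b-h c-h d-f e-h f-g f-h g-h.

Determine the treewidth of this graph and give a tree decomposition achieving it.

Treewidth 2.
Bags: B1 = {f, g, h}  B2 = {a, f, h}  B3 = {b, f, h}  B4 = {b, d, f}  B5 = {a, c, h}  B6 = {a, e, h}
Tree: B1–B2, B1–B3, B3–B4, B2–B5, B5–B6

Every bag has size at most 3, so the width is 3 − 1 = 2 and tw(G) ≤ 2. Conversely, {b, d, f} is a clique of size 3, and the vertices of any clique must share a bag in every tree decomposition; so some bag has ≥ 3 vertices and tw(G) ≥ 2. Therefore the treewidth is 2.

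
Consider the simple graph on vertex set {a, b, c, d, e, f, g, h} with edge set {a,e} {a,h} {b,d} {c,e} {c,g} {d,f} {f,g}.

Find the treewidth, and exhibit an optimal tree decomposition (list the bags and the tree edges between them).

Every bag has size at most 2, so the width is 2 − 1 = 1 and tw(G) ≤ 1. Since G has at least one edge (e.g. b–d), it is not an edgeless graph, so tw(G) ≥ 1. Therefore the treewidth is 1.

Treewidth 1.
One optimal decomposition is:
Bags: B1 = {b, d}  B2 = {d, f}  B3 = {f, g}  B4 = {c, g}  B5 = {c, e}  B6 = {a, e}  B7 = {a, h}
Tree: B1–B2, B2–B3, B3–B4, B4–B5, B5–B6, B6–B7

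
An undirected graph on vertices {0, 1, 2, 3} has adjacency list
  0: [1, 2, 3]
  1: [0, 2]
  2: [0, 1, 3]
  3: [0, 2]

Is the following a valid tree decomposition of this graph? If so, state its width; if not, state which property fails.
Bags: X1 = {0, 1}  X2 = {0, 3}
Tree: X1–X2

No — vertex 2 appears in no bag.

A tree decomposition must satisfy three properties: every vertex lies in some bag; for every edge, both endpoints lie together in some bag; and for every vertex, the bags containing it form a connected subtree. Here vertex 2 appears in no bag, so the decomposition is invalid.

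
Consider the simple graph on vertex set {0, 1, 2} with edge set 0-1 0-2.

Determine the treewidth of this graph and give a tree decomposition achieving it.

Treewidth 1.
One optimal decomposition is:
Bags: B1 = {0, 1}  B2 = {0, 2}
Tree: B1–B2

Every bag has size at most 2, so the width is 2 − 1 = 1 and tw(G) ≤ 1. G has an edge, so its treewidth is at least 1. Therefore the treewidth is 1.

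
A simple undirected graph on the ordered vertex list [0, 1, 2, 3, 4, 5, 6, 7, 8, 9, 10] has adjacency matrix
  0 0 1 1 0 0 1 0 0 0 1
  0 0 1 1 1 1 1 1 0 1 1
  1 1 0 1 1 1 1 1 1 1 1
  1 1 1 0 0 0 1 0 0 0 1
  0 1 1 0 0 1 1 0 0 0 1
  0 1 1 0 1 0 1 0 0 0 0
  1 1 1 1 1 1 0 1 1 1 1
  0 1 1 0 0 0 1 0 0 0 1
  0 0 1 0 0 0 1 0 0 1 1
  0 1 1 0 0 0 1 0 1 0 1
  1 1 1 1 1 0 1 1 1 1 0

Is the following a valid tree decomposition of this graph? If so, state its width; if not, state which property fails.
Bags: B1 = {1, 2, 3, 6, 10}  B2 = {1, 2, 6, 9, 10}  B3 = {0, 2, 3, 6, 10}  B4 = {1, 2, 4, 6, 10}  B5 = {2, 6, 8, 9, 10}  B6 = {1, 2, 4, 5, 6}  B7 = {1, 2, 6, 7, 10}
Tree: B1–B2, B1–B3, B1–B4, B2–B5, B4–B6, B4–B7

Yes; width 4.

Checking the three conditions: (i) the bags cover all of {0, 1, 2, 3, 4, 5, 6, 7, 8, 9, 10}; (ii) for each edge, some bag contains both endpoints; (iii) the bags containing any fixed vertex form a subtree. All hold, so the decomposition is valid with width 5 − 1 = 4.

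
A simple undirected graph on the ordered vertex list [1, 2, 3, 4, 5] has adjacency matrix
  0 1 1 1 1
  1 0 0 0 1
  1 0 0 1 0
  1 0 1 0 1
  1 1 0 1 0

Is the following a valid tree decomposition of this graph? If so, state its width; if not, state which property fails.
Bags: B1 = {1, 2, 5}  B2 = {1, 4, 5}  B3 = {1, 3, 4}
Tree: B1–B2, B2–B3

Vertex coverage: the bags together contain {1, 2, 3, 4, 5}, the full vertex set. Edge coverage: each edge of G has both endpoints in at least one bag. Running intersection: for every vertex, the bags containing it form a connected subtree. All three properties hold, so this is a valid tree decomposition of width max|bag| − 1 = 2, and hence tw(G) ≤ 2.

Yes; width 2.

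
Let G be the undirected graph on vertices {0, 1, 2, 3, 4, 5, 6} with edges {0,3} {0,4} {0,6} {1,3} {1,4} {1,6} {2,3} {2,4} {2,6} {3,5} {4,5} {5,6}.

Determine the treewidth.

A width-3 tree decomposition is:
Bags: B1 = {2, 3, 4, 6}  B2 = {3, 4, 5, 6}  B3 = {0, 3, 4, 6}  B4 = {1, 3, 4, 6}
Tree: B1–B2, B2–B3, B3–B4
The largest bag has 4 vertices, giving width 3; this decomposition certifies tw(G) ≤ 3. For the lower bound: the 4 vertex sets {2,4}, {3,5}, {6}, {0} are disjoint, each induces a connected subgraph, and every pair is joined by at least one edge of G. Contracting each set to a single vertex therefore yields K_{4} as a minor, and since treewidth is minor-monotone, tw(G) ≥ tw(K_{4}) = 3. The upper and lower bounds meet at 3, so that is the treewidth.

3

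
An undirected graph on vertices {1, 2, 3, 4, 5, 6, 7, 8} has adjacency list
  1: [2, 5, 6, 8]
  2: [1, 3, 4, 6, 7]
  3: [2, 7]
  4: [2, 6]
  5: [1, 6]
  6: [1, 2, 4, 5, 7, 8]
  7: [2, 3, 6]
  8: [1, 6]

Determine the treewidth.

2

A width-2 tree decomposition is:
Bags: B1 = {2, 6, 7}  B2 = {1, 2, 6}  B3 = {2, 4, 6}  B4 = {1, 5, 6}  B5 = {2, 3, 7}  B6 = {1, 6, 8}
Tree: B1–B2, B2–B3, B2–B4, B1–B5, B4–B6
Each bag holds 3 vertices, so the decomposition has width 2, which upper-bounds the treewidth. Conversely, {2, 3, 7} is a clique of size 3, and the vertices of any clique must share a bag in every tree decomposition; so some bag has ≥ 3 vertices and tw(G) ≥ 2. The upper and lower bounds meet at 2, so that is the treewidth.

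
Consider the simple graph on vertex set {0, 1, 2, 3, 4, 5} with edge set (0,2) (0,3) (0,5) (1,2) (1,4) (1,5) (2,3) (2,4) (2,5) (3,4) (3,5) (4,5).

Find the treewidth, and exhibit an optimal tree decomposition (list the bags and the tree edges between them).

Every bag has size at most 4, so the width is 4 − 1 = 3 and tw(G) ≤ 3. For the lower bound, the 4 vertices {1, 2, 4, 5} are pairwise adjacent, and any tree decomposition puts a clique entirely inside one bag — forcing width ≥ 3. Hence tw(G) = 3 exactly.

Treewidth 3.
One such decomposition:
Bags: B1 = {1, 2, 4, 5}  B2 = {2, 3, 4, 5}  B3 = {0, 2, 3, 5}
Tree: B1–B2, B2–B3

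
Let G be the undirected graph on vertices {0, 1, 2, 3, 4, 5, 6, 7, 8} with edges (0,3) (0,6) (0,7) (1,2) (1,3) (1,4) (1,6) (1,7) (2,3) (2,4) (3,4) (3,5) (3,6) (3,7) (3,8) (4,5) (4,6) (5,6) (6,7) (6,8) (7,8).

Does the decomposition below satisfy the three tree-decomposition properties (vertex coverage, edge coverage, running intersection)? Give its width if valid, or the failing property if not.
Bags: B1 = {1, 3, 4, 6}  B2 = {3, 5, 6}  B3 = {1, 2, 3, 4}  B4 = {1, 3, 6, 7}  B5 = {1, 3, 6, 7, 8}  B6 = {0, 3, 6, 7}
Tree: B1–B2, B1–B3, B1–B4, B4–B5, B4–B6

A tree decomposition must satisfy three properties: every vertex lies in some bag; for every edge, both endpoints lie together in some bag; and for every vertex, the bags containing it form a connected subtree. Here edge (4,5) lies in no bag, so the decomposition is invalid.

No — edge (4,5) lies in no bag.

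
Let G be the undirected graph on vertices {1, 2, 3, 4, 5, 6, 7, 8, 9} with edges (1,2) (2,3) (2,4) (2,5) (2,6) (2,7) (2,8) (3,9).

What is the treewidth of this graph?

A width-1 tree decomposition is:
Bags: B1 = {2, 8}  B2 = {1, 2}  B3 = {2, 5}  B4 = {2, 7}  B5 = {2, 6}  B6 = {2, 3}  B7 = {2, 4}  B8 = {3, 9}
Tree: B1–B2, B2–B3, B1–B4, B1–B5, B3–B6, B1–B7, B6–B8
Each bag holds 2 vertices, so the decomposition has width 1, which upper-bounds the treewidth. Since G has at least one edge (e.g. 8–2), it is not an edgeless graph, so tw(G) ≥ 1. Combining the bounds, tw(G) = 1.

1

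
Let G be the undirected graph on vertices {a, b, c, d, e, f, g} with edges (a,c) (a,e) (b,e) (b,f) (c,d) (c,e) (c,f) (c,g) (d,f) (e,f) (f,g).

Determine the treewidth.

A width-2 tree decomposition is:
Bags: B1 = {c, f, g}  B2 = {c, e, f}  B3 = {b, e, f}  B4 = {a, c, e}  B5 = {c, d, f}
Tree: B1–B2, B2–B3, B2–B4, B2–B5
The largest bag has 3 vertices, giving width 2; this decomposition certifies tw(G) ≤ 2. On the other hand G contains the 3-clique {a, c, e}. A clique must lie in a single bag of any decomposition, so no decomposition can have width below 2. Therefore the treewidth is 2.

2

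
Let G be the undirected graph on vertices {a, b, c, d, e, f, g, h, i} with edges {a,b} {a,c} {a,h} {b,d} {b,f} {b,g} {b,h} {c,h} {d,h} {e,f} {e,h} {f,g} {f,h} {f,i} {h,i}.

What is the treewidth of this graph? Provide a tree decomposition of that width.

The largest bag has 3 vertices, giving width 2; this decomposition certifies tw(G) ≤ 2. Conversely, {b, f, g} is a clique of size 3, and the vertices of any clique must share a bag in every tree decomposition; so some bag has ≥ 3 vertices and tw(G) ≥ 2. Therefore the treewidth is 2.

Treewidth 2.
One optimal decomposition is:
Bags: B1 = {f, h, i}  B2 = {b, f, h}  B3 = {a, b, h}  B4 = {b, d, h}  B5 = {b, f, g}  B6 = {e, f, h}  B7 = {a, c, h}
Tree: B1–B2, B2–B3, B2–B4, B2–B5, B1–B6, B3–B7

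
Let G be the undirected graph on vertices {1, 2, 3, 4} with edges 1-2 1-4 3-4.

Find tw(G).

1

A width-1 tree decomposition is:
Bags: B1 = {1, 4}  B2 = {1, 2}  B3 = {3, 4}
Tree: B1–B2, B1–B3
Every bag has size at most 2, so the width is 2 − 1 = 1 and tw(G) ≤ 1. Any graph with an edge has treewidth ≥ 1, and G has the edge 1–4. Therefore the treewidth is 1.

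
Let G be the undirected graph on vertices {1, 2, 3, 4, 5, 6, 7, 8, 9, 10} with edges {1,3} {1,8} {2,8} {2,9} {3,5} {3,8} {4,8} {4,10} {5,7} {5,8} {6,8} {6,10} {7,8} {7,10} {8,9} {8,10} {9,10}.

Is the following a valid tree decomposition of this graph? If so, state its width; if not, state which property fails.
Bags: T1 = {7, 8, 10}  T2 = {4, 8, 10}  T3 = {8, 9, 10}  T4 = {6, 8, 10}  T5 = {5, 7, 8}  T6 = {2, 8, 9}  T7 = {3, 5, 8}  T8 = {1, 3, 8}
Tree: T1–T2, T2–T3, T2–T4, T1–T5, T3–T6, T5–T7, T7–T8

Every vertex of G appears in some bag (union = {1, 2, 3, 4, 5, 6, 7, 8, 9, 10}); every edge is covered by a bag; and for each vertex v the set of bags containing v is connected in the bag tree. The decomposition is therefore valid. The largest bag has 3 vertices, so the width is 2.

Yes; width 2.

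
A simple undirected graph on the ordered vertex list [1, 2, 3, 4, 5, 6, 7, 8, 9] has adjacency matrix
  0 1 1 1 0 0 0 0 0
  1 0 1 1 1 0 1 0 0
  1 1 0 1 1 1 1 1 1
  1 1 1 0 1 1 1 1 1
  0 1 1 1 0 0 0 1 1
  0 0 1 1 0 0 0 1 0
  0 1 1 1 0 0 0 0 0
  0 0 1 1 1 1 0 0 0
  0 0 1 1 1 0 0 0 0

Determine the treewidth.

3

A width-3 tree decomposition is:
Bags: B1 = {2, 3, 4, 7}  B2 = {1, 2, 3, 4}  B3 = {2, 3, 4, 5}  B4 = {3, 4, 5, 8}  B5 = {3, 4, 6, 8}  B6 = {3, 4, 5, 9}
Tree: B1–B2, B2–B3, B3–B4, B4–B5, B4–B6
Each bag holds 4 vertices, so the decomposition has width 3, which upper-bounds the treewidth. On the other hand G contains the 4-clique {3, 4, 5, 8}. A clique must lie in a single bag of any decomposition, so no decomposition can have width below 3. Combining the bounds, tw(G) = 3.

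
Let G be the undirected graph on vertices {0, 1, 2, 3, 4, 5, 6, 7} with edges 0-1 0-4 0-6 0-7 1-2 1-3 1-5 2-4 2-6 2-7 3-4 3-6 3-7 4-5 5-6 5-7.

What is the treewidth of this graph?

A width-4 tree decomposition is:
Bags: B1 = {0, 1, 2, 3, 5}  B2 = {0, 2, 3, 5, 7}  B3 = {0, 2, 3, 5, 6}  B4 = {0, 2, 3, 4, 5}
Tree: B1–B2, B2–B3, B3–B4
Every bag has size at most 5, so the width is 5 − 1 = 4 and tw(G) ≤ 4. For the lower bound: the 5 vertex sets {1,3}, {0,7}, {2,6}, {5}, {4} are disjoint, each induces a connected subgraph, and every pair is joined by at least one edge of G. Contracting each set to a single vertex therefore yields K_{5} as a minor, and since treewidth is minor-monotone, tw(G) ≥ tw(K_{5}) = 4. Therefore the treewidth is 4.

4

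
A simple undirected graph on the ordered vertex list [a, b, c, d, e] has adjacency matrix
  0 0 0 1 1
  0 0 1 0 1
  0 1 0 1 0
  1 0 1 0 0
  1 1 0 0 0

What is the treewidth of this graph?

A width-2 tree decomposition is:
Bags: B1 = {b, c, e}  B2 = {a, c, e}  B3 = {a, c, d}
Tree: B1–B2, B2–B3
Every bag has size at most 3, so the width is 3 − 1 = 2 and tw(G) ≤ 2. Since c–b–e–a–d–c is a cycle in G, G is not acyclic. Forests are exactly the graphs of treewidth ≤ 1, so tw(G) ≥ 2. Combining the bounds, tw(G) = 2.

2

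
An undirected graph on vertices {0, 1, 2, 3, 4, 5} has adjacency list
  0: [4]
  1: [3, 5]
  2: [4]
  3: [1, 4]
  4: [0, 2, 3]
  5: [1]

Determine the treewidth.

1

A width-1 tree decomposition is:
Bags: B1 = {1, 3}  B2 = {1, 5}  B3 = {3, 4}  B4 = {2, 4}  B5 = {0, 4}
Tree: B1–B2, B1–B3, B3–B4, B4–B5
The largest bag has 2 vertices, giving width 1; this decomposition certifies tw(G) ≤ 1. G has an edge, so its treewidth is at least 1. The upper and lower bounds meet at 1, so that is the treewidth.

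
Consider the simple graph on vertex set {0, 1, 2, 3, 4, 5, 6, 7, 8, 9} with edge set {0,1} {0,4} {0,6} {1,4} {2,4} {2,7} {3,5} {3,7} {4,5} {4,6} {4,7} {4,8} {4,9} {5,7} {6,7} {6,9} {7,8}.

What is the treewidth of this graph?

A width-2 tree decomposition is:
Bags: B1 = {4, 6, 7}  B2 = {4, 6, 9}  B3 = {4, 5, 7}  B4 = {3, 5, 7}  B5 = {0, 4, 6}  B6 = {0, 1, 4}  B7 = {4, 7, 8}  B8 = {2, 4, 7}
Tree: B1–B2, B1–B3, B3–B4, B2–B5, B5–B6, B1–B7, B1–B8
The largest bag has 3 vertices, giving width 2; this decomposition certifies tw(G) ≤ 2. For the lower bound, the 3 vertices {3, 5, 7} are pairwise adjacent, and any tree decomposition puts a clique entirely inside one bag — forcing width ≥ 2. Therefore the treewidth is 2.

2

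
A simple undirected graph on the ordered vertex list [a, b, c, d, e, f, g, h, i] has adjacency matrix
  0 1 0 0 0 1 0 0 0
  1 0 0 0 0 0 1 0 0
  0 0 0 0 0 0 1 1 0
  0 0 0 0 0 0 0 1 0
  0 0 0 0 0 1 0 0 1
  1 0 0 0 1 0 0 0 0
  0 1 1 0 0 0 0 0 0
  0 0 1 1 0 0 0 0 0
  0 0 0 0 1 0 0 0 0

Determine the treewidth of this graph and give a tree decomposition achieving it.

Treewidth 1.
One optimal decomposition is:
Bags: B1 = {e, i}  B2 = {e, f}  B3 = {a, f}  B4 = {a, b}  B5 = {b, g}  B6 = {c, g}  B7 = {c, h}  B8 = {d, h}
Tree: B1–B2, B2–B3, B3–B4, B4–B5, B5–B6, B6–B7, B7–B8

The largest bag has 2 vertices, giving width 1; this decomposition certifies tw(G) ≤ 1. G has an edge, so its treewidth is at least 1. Hence tw(G) = 1 exactly.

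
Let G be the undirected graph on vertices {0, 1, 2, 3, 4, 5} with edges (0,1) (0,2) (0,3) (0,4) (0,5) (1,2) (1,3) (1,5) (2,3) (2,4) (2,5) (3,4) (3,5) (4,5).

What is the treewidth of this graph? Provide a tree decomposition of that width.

The largest bag has 5 vertices, giving width 4; this decomposition certifies tw(G) ≤ 4. Conversely, {0, 1, 2, 3, 5} is a clique of size 5, and the vertices of any clique must share a bag in every tree decomposition; so some bag has ≥ 5 vertices and tw(G) ≥ 4. The upper and lower bounds meet at 4, so that is the treewidth.

Treewidth 4.
Bags: B1 = {0, 2, 3, 4, 5}  B2 = {0, 1, 2, 3, 5}
Tree: B1–B2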